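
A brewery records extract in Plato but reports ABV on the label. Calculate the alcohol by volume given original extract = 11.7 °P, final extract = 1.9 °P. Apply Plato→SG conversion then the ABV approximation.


SG = 259/(259 − P);  ABV = (OG − FG)·131.25
OG = 259/(259 − 11.7) = 1.0473
FG = 259/(259 − 1.9) = 1.0074
ABV = (1.0473 − 1.0074)·131.25

5.2396 % ABV


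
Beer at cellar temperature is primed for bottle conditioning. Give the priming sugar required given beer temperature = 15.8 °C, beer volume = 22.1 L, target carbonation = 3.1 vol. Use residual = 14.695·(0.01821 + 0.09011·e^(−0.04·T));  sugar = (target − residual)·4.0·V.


residual = 14.695·(0.01821 + 0.09011·e^(−0.04·15.8)) = 0.9714
sugar = (3.1 − 0.9714)·4.0·22.1

188.1658 g


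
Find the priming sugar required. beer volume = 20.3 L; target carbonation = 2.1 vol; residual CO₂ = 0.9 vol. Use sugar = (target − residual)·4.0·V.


sugar = (2.1 − 0.9)·4.0·20.3

97.4400 g


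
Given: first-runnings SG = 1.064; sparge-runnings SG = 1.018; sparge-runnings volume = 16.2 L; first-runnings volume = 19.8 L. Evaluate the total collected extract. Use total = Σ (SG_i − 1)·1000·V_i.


first = (1.064 − 1)·1000·19.8 = 1267.2000
sparge = (1.018 − 1)·1000·16.2 = 291.6000
total = 1267.2000 + 291.6000

1558.8000 gravity·L


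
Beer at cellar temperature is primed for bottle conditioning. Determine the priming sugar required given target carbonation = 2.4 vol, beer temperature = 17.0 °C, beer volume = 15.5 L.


residual = 14.695·(0.01821 + 0.09011·e^(−0.04·T));  sugar = (target − residual)·4.0·V
residual = 14.695·(0.01821 + 0.09011·e^(−0.04·17.0)) = 0.9384
sugar = (2.4 − 0.9384)·4.0·15.5

90.6166 g


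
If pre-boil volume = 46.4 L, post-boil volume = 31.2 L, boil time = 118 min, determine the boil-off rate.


rate = (V_pre − V_post) / (t_min/60)
rate = (46.4 − 31.2) / (118/60)

7.7288 L/hr


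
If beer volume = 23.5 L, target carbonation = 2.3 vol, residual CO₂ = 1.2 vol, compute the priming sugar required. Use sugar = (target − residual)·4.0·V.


sugar = (2.3 − 1.2)·4.0·23.5

103.4000 g


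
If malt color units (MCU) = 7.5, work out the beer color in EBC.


SRM = 1.4922·MCU^0.6859;  EBC = SRM·1.97
SRM = 1.4922·7.5^0.6859 = 5.9434
EBC = 5.9434·1.97

11.7084 EBC


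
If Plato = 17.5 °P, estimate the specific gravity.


SG = 259/(259 − P)
SG = 259/(259 − 17.5)

1.0725


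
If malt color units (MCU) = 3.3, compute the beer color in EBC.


SRM = 1.4922·MCU^0.6859;  EBC = SRM·1.97
SRM = 1.4922·3.3^0.6859 = 3.3844
EBC = 3.3844·1.97

6.6672 EBC


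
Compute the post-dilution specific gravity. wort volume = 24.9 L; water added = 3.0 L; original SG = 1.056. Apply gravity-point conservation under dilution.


SG_new = 1 + (SG_old − 1)·V_old/(V_old + V_water)
pts = (1.056 − 1)·1000·24.9/(24.9 + 3.0) = 49.9785
SG_new = 1 + 49.9785/1000

1.0500


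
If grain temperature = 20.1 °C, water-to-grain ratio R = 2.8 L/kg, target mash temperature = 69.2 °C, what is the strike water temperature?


T_strike = (0.41/R)·(T_mash − T_grain) + T_mash
T_strike = (0.41/2.8)·(69.2 − 20.1) + 69.2

76.3896 °C


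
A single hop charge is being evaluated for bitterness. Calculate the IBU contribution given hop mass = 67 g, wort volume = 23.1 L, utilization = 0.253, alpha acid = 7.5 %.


IBU = (α/100)·mass·U·1000 / V
IBU = (7.5/100)·67·0.253·1000 / 23.1

55.0357 IBU


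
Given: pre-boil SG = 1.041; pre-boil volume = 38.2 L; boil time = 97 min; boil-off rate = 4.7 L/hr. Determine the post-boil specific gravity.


V_post = V_pre − rate·(t/60);  SG_post = 1 + (SG_pre−1)·V_pre/V_post
V_post = 38.2 − 4.7·(97/60) = 30.6017
SG_post = 1 + (1.041 − 1)·38.2/30.6017

1.0512


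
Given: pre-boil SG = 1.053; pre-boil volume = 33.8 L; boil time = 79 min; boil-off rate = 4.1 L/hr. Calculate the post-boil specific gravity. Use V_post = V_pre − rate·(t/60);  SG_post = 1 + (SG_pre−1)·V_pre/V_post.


V_post = 33.8 − 4.1·(79/60) = 28.4017
SG_post = 1 + (1.053 − 1)·33.8/28.4017

1.0631


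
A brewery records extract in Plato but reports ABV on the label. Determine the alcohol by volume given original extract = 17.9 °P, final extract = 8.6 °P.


SG = 259/(259 − P);  ABV = (OG − FG)·131.25
OG = 259/(259 − 17.9) = 1.0742
FG = 259/(259 − 8.6) = 1.0343
ABV = (1.0742 − 1.0343)·131.25

5.2366 % ABV


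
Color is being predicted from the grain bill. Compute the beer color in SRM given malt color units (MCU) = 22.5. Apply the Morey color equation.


SRM = 1.4922 · MCU^0.6859
SRM = 1.4922 · 22.5^0.6859

12.6267 SRM


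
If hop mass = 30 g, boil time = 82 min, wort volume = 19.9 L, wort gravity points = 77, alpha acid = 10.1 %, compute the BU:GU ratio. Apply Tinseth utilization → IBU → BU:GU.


U = 1.65·0.000125^(GP/1000)·(1−e^(−0.04t))/4.15;  IBU = (α/100)·m·U·1000/V;  BU:GU = IBU/GP
U = 1.65·0.000125^(77/1000)·(1−e^(−0.04·82))/4.15 = 0.1915
IBU = (10.1/100)·30·0.1915·1000/19.9 = 29.1629
BU:GU = 29.1629/77

0.3787


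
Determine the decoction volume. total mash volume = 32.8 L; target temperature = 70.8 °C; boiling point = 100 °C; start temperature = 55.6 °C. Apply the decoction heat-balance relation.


V_dec = V_total·(T_target − T_start)/(T_boil − T_start)
V_dec = 32.8·(70.8 − 55.6)/(100 − 55.6)

11.2288 L


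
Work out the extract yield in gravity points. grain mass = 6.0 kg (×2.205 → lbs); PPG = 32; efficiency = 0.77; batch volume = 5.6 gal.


points = lbs × PPG × eff / vol
lbs = 6.0 × 2.205 = 13.2300
points = 13.2300 × 32 × 0.77 / 5.6

58.2120 points


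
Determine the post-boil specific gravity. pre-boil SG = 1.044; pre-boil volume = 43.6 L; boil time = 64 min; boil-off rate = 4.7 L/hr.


V_post = V_pre − rate·(t/60);  SG_post = 1 + (SG_pre−1)·V_pre/V_post
V_post = 43.6 − 4.7·(64/60) = 38.5867
SG_post = 1 + (1.044 − 1)·43.6/38.5867

1.0497


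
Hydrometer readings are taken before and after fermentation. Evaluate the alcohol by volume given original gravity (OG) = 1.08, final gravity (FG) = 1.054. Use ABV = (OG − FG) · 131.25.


ABV = (1.08 − 1.054) · 131.25

3.4125 % ABV


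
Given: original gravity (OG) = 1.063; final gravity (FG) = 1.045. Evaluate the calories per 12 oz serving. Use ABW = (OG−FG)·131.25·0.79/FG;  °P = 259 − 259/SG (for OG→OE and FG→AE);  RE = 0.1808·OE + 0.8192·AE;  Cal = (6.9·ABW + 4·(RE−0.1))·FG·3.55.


ABW = (1.063 − 1.045)·131.25·0.79/1.045 = 1.7860
OE = 259 − 259/1.063 = 15.3500 °P
AE = 259 − 259/1.045 = 11.1531 °P
RE = 0.1808·15.3500 + 0.8192·11.1531 = 11.9119 °P
Cal = (6.9·1.7860 + 4·(11.9119−0.1))·1.045·3.55

220.9936 kcal


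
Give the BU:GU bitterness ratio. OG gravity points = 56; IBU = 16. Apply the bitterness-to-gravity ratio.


BU:GU = IBU / OG_points
BU:GU = 16 / 56

0.2857


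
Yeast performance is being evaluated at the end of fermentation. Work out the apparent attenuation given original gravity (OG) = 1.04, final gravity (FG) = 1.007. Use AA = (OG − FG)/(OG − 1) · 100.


AA = (1.04 − 1.007)/(1.04 − 1) · 100

82.5000 %


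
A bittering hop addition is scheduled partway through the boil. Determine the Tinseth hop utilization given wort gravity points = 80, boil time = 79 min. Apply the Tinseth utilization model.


U = 1.65·0.000125^(GP/1000) · (1 − e^(−0.04·t))/4.15
bigness = 1.65·0.000125^(80/1000) = 0.8040
boil_factor = (1 − e^(−0.04·79))/4.15 = 0.2307
U = 0.8040 · 0.2307

0.1855


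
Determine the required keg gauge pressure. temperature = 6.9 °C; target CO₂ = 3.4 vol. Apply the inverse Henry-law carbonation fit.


psi = vols/(0.01821 + 0.09011·e^(−0.04·T)) − 14.695
psi = 3.4/(0.01821 + 0.09011·e^(−0.04·6.9)) − 14.695

24.5720 psi


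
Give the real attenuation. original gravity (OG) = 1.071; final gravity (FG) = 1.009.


AA = (OG−FG)/(OG−1)·100;  RA = AA·0.8192
AA = (1.071 − 1.009)/(1.071 − 1)·100 = 87.3239
RA = 87.3239·0.8192

71.5358 %


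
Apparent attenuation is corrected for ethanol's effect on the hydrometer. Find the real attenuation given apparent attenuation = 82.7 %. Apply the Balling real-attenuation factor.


RA = AA · 0.8192
RA = 82.7 · 0.8192

67.7478 %


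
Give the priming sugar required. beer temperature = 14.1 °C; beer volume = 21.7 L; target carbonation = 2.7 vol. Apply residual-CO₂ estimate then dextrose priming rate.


residual = 14.695·(0.01821 + 0.09011·e^(−0.04·T));  sugar = (target − residual)·4.0·V
residual = 14.695·(0.01821 + 0.09011·e^(−0.04·14.1)) = 1.0210
sugar = (2.7 − 1.0210)·4.0·21.7

145.7413 g


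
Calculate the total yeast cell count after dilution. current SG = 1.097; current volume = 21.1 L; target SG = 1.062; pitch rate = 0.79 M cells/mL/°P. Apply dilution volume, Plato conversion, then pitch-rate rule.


V_w = V·((SG_c−1)/(SG_t−1)−1);  °P = 259 − 259/SG_t;  cells = rate·(V+V_w)·°P
V_w = 21.1·((1.097−1)/(1.062−1)−1) = 11.9113
V_final = 21.1 + 11.9113 = 33.0113
°P = 259 − 259/1.062 = 15.1205
cells = 0.79·33.0113·15.1205

394.3270 billion cells


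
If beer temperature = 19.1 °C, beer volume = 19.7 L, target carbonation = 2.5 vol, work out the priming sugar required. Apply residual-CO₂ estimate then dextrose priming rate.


residual = 14.695·(0.01821 + 0.09011·e^(−0.04·T));  sugar = (target − residual)·4.0·V
residual = 14.695·(0.01821 + 0.09011·e^(−0.04·19.1)) = 0.8844
sugar = (2.5 − 0.8844)·4.0·19.7

127.3099 g


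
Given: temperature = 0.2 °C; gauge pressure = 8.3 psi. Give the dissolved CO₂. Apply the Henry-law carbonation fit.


vols = (P + 14.695)·(0.01821 + 0.09011·e^(−0.04·T))
vols = (8.3 + 14.695)·(0.01821 + 0.09011·e^(−0.04·0.2))

2.4743 volumes


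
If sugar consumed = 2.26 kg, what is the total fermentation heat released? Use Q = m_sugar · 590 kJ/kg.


Q = 2.26 · 590

1333.4000 kJ


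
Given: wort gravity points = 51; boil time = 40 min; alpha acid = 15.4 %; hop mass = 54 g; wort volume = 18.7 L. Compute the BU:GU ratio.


U = 1.65·0.000125^(GP/1000)·(1−e^(−0.04t))/4.15;  IBU = (α/100)·m·U·1000/V;  BU:GU = IBU/GP
U = 1.65·0.000125^(51/1000)·(1−e^(−0.04·40))/4.15 = 0.2006
IBU = (15.4/100)·54·0.2006·1000/18.7 = 89.2299
BU:GU = 89.2299/51

1.7496


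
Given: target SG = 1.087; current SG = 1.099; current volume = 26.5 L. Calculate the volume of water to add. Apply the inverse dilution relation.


V_water = V·((SG_curr − 1)/(SG_target − 1) − 1)
V_water = 26.5·((1.099 − 1)/(1.087 − 1) − 1)

3.6552 L


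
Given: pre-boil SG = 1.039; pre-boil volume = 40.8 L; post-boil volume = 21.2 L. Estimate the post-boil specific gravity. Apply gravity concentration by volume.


SG_post = 1 + (SG_pre − 1)·V_pre/V_post
pts_pre = (1.039 − 1)·1000 = 39.0000
pts_post = 39.0000·40.8/21.2 = 75.0566
SG_post = 1 + 75.0566/1000

1.0751


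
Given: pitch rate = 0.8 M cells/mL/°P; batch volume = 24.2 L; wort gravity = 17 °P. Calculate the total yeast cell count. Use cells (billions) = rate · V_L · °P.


cells = 0.8 · 24.2 · 17

329.1200 billion cells


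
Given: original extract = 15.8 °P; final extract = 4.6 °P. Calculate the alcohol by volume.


SG = 259/(259 − P);  ABV = (OG − FG)·131.25
OG = 259/(259 − 15.8) = 1.0650
FG = 259/(259 − 4.6) = 1.0181
ABV = (1.0650 − 1.0181)·131.25

6.1537 % ABV


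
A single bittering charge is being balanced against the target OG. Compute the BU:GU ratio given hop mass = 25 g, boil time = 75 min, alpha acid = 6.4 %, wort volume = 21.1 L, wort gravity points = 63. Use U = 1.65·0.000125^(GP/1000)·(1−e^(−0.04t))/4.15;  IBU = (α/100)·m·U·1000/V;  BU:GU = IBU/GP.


U = 1.65·0.000125^(63/1000)·(1−e^(−0.04·75))/4.15 = 0.2145
IBU = (6.4/100)·25·0.2145·1000/21.1 = 16.2630
BU:GU = 16.2630/63

0.2581


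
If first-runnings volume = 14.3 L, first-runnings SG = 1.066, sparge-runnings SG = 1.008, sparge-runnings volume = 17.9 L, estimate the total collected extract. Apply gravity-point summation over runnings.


total = Σ (SG_i − 1)·1000·V_i
first = (1.066 − 1)·1000·14.3 = 943.8000
sparge = (1.008 − 1)·1000·17.9 = 143.2000
total = 943.8000 + 143.2000

1087.0000 gravity·L


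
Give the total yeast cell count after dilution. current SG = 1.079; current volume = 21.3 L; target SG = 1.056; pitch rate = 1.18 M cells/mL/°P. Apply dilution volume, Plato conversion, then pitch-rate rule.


V_w = V·((SG_c−1)/(SG_t−1)−1);  °P = 259 − 259/SG_t;  cells = rate·(V+V_w)·°P
V_w = 21.3·((1.079−1)/(1.056−1)−1) = 8.7482
V_final = 21.3 + 8.7482 = 30.0482
°P = 259 − 259/1.056 = 13.7348
cells = 1.18·30.0482·13.7348

486.9951 billion cells


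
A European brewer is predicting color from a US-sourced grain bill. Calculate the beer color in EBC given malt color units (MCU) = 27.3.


SRM = 1.4922·MCU^0.6859;  EBC = SRM·1.97
SRM = 1.4922·27.3^0.6859 = 14.4175
EBC = 14.4175·1.97

28.4025 EBC


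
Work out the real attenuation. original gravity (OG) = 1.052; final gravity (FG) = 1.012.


AA = (OG−FG)/(OG−1)·100;  RA = AA·0.8192
AA = (1.052 − 1.012)/(1.052 − 1)·100 = 76.9231
RA = 76.9231·0.8192

63.0154 %


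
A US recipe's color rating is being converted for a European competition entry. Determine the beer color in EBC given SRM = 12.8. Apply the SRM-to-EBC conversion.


EBC = SRM · 1.97
EBC = 12.8 · 1.97

25.2160 EBC


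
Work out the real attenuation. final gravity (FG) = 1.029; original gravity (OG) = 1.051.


AA = (OG−FG)/(OG−1)·100;  RA = AA·0.8192
AA = (1.051 − 1.029)/(1.051 − 1)·100 = 43.1373
RA = 43.1373·0.8192

35.3380 %


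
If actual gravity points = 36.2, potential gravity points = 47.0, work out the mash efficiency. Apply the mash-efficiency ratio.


efficiency = actual / potential × 100
efficiency = 36.2 / 47.0 × 100

77.0213 %


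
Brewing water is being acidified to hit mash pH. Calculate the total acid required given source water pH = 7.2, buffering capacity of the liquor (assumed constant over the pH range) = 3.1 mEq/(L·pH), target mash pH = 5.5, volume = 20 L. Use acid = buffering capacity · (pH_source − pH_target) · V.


acid = 3.1 · (7.2 − 5.5) · 20

105.4000 mEq


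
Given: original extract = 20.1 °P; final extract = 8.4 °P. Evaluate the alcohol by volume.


SG = 259/(259 − P);  ABV = (OG − FG)·131.25
OG = 259/(259 − 20.1) = 1.0841
FG = 259/(259 − 8.4) = 1.0335
ABV = (1.0841 − 1.0335)·131.25

6.6434 % ABV


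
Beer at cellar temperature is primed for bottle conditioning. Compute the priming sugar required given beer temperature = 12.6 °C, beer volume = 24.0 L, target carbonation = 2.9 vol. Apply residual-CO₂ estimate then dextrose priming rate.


residual = 14.695·(0.01821 + 0.09011·e^(−0.04·T));  sugar = (target − residual)·4.0·V
residual = 14.695·(0.01821 + 0.09011·e^(−0.04·12.6)) = 1.0675
sugar = (2.9 − 1.0675)·4.0·24.0

175.9164 g


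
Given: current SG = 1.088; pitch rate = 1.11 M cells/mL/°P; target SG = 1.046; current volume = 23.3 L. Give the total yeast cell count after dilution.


V_w = V·((SG_c−1)/(SG_t−1)−1);  °P = 259 − 259/SG_t;  cells = rate·(V+V_w)·°P
V_w = 23.3·((1.088−1)/(1.046−1)−1) = 21.2739
V_final = 23.3 + 21.2739 = 44.5739
°P = 259 − 259/1.046 = 11.3901
cells = 1.11·44.5739·11.3901

563.5464 billion cells


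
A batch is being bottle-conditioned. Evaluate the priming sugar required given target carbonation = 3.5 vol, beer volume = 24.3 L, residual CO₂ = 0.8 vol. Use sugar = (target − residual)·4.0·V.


sugar = (3.5 − 0.8)·4.0·24.3

262.4400 g


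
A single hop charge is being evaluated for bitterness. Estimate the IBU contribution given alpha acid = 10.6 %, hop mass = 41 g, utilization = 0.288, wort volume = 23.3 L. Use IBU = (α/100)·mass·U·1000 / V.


IBU = (10.6/100)·41·0.288·1000 / 23.3

53.7188 IBU


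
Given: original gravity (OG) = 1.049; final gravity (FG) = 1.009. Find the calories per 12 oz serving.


ABW = (OG−FG)·131.25·0.79/FG;  °P = 259 − 259/SG (for OG→OE and FG→AE);  RE = 0.1808·OE + 0.8192·AE;  Cal = (6.9·ABW + 4·(RE−0.1))·FG·3.55
ABW = (1.049 − 1.009)·131.25·0.79/1.009 = 4.1105
OE = 259 − 259/1.049 = 12.0982 °P
AE = 259 − 259/1.009 = 2.3102 °P
RE = 0.1808·12.0982 + 0.8192·2.3102 = 4.0799 °P
Cal = (6.9·4.1105 + 4·(4.0799−0.1))·1.009·3.55

158.6159 kcal


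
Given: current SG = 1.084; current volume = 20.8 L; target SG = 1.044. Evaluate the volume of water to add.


V_water = V·((SG_curr − 1)/(SG_target − 1) − 1)
V_water = 20.8·((1.084 − 1)/(1.044 − 1) − 1)

18.9091 L


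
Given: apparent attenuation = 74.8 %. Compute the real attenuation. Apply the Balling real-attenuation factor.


RA = AA · 0.8192
RA = 74.8 · 0.8192

61.2762 %


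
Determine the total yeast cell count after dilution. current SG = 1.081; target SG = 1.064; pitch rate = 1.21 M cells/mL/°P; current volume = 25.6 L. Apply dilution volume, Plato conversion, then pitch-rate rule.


V_w = V·((SG_c−1)/(SG_t−1)−1);  °P = 259 − 259/SG_t;  cells = rate·(V+V_w)·°P
V_w = 25.6·((1.081−1)/(1.064−1)−1) = 6.8000
V_final = 25.6 + 6.8000 = 32.4000
°P = 259 − 259/1.064 = 15.5789
cells = 1.21·32.4000·15.5789

610.7571 billion cells


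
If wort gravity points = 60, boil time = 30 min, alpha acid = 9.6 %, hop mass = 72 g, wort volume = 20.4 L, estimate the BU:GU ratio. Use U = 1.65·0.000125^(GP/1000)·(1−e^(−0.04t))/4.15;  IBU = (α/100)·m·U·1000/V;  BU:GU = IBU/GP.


U = 1.65·0.000125^(60/1000)·(1−e^(−0.04·30))/4.15 = 0.1620
IBU = (9.6/100)·72·0.1620·1000/20.4 = 54.9010
BU:GU = 54.9010/60

0.9150


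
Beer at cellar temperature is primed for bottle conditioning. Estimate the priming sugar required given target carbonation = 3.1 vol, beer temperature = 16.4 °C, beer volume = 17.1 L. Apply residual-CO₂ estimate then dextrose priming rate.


residual = 14.695·(0.01821 + 0.09011·e^(−0.04·T));  sugar = (target − residual)·4.0·V
residual = 14.695·(0.01821 + 0.09011·e^(−0.04·16.4)) = 0.9547
sugar = (3.1 − 0.9547)·4.0·17.1

146.7360 g


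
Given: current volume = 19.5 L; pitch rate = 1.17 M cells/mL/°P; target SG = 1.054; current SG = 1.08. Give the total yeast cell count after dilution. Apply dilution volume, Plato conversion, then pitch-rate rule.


V_w = V·((SG_c−1)/(SG_t−1)−1);  °P = 259 − 259/SG_t;  cells = rate·(V+V_w)·°P
V_w = 19.5·((1.08−1)/(1.054−1)−1) = 9.3889
V_final = 19.5 + 9.3889 = 28.8889
°P = 259 − 259/1.054 = 13.2694
cells = 1.17·28.8889·13.2694

448.5074 billion cells


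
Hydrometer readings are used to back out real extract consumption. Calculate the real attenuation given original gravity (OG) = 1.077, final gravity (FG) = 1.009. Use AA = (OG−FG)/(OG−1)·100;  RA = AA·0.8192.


AA = (1.077 − 1.009)/(1.077 − 1)·100 = 88.3117
RA = 88.3117·0.8192

72.3449 %


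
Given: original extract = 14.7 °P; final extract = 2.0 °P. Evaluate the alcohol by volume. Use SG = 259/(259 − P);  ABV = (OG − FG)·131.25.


OG = 259/(259 − 14.7) = 1.0602
FG = 259/(259 − 2.0) = 1.0078
ABV = (1.0602 − 1.0078)·131.25

6.8762 % ABV


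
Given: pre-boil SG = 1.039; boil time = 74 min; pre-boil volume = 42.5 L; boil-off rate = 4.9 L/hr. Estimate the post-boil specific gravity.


V_post = V_pre − rate·(t/60);  SG_post = 1 + (SG_pre−1)·V_pre/V_post
V_post = 42.5 − 4.9·(74/60) = 36.4567
SG_post = 1 + (1.039 − 1)·42.5/36.4567

1.0455


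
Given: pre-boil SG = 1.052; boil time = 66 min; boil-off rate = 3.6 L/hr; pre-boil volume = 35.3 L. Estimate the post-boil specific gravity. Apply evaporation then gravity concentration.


V_post = V_pre − rate·(t/60);  SG_post = 1 + (SG_pre−1)·V_pre/V_post
V_post = 35.3 − 3.6·(66/60) = 31.3400
SG_post = 1 + (1.052 − 1)·35.3/31.3400

1.0586


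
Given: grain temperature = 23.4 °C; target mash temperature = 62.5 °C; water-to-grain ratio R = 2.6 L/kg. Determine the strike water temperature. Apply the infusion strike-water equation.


T_strike = (0.41/R)·(T_mash − T_grain) + T_mash
T_strike = (0.41/2.6)·(62.5 − 23.4) + 62.5

68.6658 °C


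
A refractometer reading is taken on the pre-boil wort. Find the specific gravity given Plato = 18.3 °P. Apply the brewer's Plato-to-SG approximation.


SG = 259/(259 − P)
SG = 259/(259 − 18.3)

1.0760


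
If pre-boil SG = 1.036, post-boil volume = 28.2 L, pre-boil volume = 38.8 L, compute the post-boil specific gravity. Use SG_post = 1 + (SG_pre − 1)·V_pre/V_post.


pts_pre = (1.036 − 1)·1000 = 36.0000
pts_post = 36.0000·38.8/28.2 = 49.5319
SG_post = 1 + 49.5319/1000

1.0495


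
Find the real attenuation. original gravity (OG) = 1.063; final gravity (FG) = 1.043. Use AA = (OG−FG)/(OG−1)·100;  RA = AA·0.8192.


AA = (1.063 − 1.043)/(1.063 − 1)·100 = 31.7460
RA = 31.7460·0.8192

26.0063 %


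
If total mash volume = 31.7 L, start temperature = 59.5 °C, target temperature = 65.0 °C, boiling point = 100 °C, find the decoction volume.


V_dec = V_total·(T_target − T_start)/(T_boil − T_start)
V_dec = 31.7·(65.0 − 59.5)/(100 − 59.5)

4.3049 L


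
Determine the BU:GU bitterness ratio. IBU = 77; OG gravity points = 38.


BU:GU = IBU / OG_points
BU:GU = 77 / 38

2.0263


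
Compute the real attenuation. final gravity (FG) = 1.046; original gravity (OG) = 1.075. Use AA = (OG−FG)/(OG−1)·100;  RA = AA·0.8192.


AA = (1.075 − 1.046)/(1.075 − 1)·100 = 38.6667
RA = 38.6667·0.8192

31.6757 %


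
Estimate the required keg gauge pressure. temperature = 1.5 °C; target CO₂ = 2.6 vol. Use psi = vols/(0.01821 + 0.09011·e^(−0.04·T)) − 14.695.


psi = 2.6/(0.01821 + 0.09011·e^(−0.04·1.5)) − 14.695

10.5300 psi


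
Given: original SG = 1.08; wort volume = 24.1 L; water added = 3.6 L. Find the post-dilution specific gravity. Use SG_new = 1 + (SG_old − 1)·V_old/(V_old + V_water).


pts = (1.08 − 1)·1000·24.1/(24.1 + 3.6) = 69.6029
SG_new = 1 + 69.6029/1000

1.0696


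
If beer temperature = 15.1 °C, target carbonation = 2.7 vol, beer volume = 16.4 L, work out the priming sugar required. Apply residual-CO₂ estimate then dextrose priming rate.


residual = 14.695·(0.01821 + 0.09011·e^(−0.04·T));  sugar = (target − residual)·4.0·V
residual = 14.695·(0.01821 + 0.09011·e^(−0.04·15.1)) = 0.9914
sugar = (2.7 − 0.9914)·4.0·16.4

112.0833 g


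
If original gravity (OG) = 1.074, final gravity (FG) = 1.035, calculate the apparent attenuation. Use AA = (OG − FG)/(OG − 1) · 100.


AA = (1.074 − 1.035)/(1.074 − 1) · 100

52.7027 %


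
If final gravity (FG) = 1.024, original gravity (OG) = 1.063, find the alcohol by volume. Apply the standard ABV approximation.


ABV = (OG − FG) · 131.25
ABV = (1.063 − 1.024) · 131.25

5.1187 % ABV


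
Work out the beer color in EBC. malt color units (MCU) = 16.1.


SRM = 1.4922·MCU^0.6859;  EBC = SRM·1.97
SRM = 1.4922·16.1^0.6859 = 10.0367
EBC = 10.0367·1.97

19.7722 EBC


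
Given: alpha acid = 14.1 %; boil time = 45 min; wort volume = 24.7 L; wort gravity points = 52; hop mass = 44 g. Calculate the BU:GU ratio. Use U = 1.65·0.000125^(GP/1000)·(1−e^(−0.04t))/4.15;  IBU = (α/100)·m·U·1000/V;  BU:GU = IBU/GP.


U = 1.65·0.000125^(52/1000)·(1−e^(−0.04·45))/4.15 = 0.2080
IBU = (14.1/100)·44·0.2080·1000/24.7 = 52.2373
BU:GU = 52.2373/52

1.0046


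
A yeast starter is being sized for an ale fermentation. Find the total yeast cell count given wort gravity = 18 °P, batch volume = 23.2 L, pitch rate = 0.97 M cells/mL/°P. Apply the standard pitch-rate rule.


cells (billions) = rate · V_L · °P
cells = 0.97 · 23.2 · 18

405.0720 billion cells


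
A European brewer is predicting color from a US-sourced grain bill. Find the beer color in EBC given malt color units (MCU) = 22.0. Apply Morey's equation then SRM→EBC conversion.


SRM = 1.4922·MCU^0.6859;  EBC = SRM·1.97
SRM = 1.4922·22.0^0.6859 = 12.4335
EBC = 12.4335·1.97

24.4941 EBC


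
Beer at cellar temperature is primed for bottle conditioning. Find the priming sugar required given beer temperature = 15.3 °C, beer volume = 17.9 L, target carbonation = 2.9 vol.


residual = 14.695·(0.01821 + 0.09011·e^(−0.04·T));  sugar = (target − residual)·4.0·V
residual = 14.695·(0.01821 + 0.09011·e^(−0.04·15.3)) = 0.9856
sugar = (2.9 − 0.9856)·4.0·17.9

137.0678 g


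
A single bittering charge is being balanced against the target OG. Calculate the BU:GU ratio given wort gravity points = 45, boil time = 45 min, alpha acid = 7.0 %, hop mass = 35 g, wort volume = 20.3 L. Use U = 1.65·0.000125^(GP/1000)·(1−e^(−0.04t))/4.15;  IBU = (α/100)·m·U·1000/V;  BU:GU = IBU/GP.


U = 1.65·0.000125^(45/1000)·(1−e^(−0.04·45))/4.15 = 0.2215
IBU = (7.0/100)·35·0.2215·1000/20.3 = 26.7299
BU:GU = 26.7299/45

0.5940


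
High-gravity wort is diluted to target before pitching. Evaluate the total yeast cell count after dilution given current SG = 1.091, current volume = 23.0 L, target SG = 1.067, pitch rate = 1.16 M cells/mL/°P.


V_w = V·((SG_c−1)/(SG_t−1)−1);  °P = 259 − 259/SG_t;  cells = rate·(V+V_w)·°P
V_w = 23.0·((1.091−1)/(1.067−1)−1) = 8.2388
V_final = 23.0 + 8.2388 = 31.2388
°P = 259 − 259/1.067 = 16.2634
cells = 1.16·31.2388·16.2634

589.3354 billion cells


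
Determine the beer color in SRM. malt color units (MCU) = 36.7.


SRM = 1.4922 · MCU^0.6859
SRM = 1.4922 · 36.7^0.6859

17.6617 SRM


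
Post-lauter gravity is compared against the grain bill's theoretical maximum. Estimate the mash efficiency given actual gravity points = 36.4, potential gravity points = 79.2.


efficiency = actual / potential × 100
efficiency = 36.4 / 79.2 × 100

45.9596 %


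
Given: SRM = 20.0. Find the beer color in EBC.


EBC = SRM · 1.97
EBC = 20.0 · 1.97

39.4000 EBC


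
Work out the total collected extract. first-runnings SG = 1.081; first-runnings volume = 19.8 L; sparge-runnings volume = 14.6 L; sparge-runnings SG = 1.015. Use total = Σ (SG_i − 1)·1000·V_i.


first = (1.081 − 1)·1000·19.8 = 1603.8000
sparge = (1.015 − 1)·1000·14.6 = 219.0000
total = 1603.8000 + 219.0000

1822.8000 gravity·L


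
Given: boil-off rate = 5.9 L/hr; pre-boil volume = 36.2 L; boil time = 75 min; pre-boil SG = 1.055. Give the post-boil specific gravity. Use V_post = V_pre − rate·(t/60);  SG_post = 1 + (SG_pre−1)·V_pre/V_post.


V_post = 36.2 − 5.9·(75/60) = 28.8250
SG_post = 1 + (1.055 − 1)·36.2/28.8250

1.0691


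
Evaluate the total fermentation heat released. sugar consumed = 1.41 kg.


Q = m_sugar · 590 kJ/kg
Q = 1.41 · 590

831.9000 kJ


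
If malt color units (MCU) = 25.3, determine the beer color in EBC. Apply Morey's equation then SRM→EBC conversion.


SRM = 1.4922·MCU^0.6859;  EBC = SRM·1.97
SRM = 1.4922·25.3^0.6859 = 13.6845
EBC = 13.6845·1.97

26.9584 EBC


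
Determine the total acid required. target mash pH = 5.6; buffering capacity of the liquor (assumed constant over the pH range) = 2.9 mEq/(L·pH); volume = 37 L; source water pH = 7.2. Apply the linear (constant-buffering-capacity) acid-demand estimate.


acid = buffering capacity · (pH_source − pH_target) · V
acid = 2.9 · (7.2 − 5.6) · 37

171.6800 mEq


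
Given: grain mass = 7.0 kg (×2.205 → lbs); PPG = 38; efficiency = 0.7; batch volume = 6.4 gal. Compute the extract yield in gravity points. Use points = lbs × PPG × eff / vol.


lbs = 7.0 × 2.205 = 15.4350
points = 15.4350 × 38 × 0.7 / 6.4

64.1517 points


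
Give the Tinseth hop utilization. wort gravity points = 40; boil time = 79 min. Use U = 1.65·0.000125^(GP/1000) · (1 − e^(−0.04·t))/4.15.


bigness = 1.65·0.000125^(40/1000) = 1.1518
boil_factor = (1 − e^(−0.04·79))/4.15 = 0.2307
U = 1.1518 · 0.2307

0.2658


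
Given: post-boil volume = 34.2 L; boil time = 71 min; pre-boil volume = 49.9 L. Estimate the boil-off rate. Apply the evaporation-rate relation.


rate = (V_pre − V_post) / (t_min/60)
rate = (49.9 − 34.2) / (71/60)

13.2676 L/hr


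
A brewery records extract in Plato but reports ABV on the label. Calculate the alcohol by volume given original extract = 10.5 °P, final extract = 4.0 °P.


SG = 259/(259 − P);  ABV = (OG − FG)·131.25
OG = 259/(259 − 10.5) = 1.0423
FG = 259/(259 − 4.0) = 1.0157
ABV = (1.0423 − 1.0157)·131.25

3.4870 % ABV


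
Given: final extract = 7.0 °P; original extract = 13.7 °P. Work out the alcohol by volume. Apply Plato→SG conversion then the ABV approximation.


SG = 259/(259 − P);  ABV = (OG − FG)·131.25
OG = 259/(259 − 13.7) = 1.0558
FG = 259/(259 − 7.0) = 1.0278
ABV = (1.0558 − 1.0278)·131.25

3.6845 % ABV


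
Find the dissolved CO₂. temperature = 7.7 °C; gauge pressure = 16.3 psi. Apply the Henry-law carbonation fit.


vols = (P + 14.695)·(0.01821 + 0.09011·e^(−0.04·T))
vols = (16.3 + 14.695)·(0.01821 + 0.09011·e^(−0.04·7.7))

2.6170 volumes


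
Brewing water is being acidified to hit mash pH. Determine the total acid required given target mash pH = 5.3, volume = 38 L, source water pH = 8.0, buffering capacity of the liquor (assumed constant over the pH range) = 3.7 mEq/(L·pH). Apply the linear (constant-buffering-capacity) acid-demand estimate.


acid = buffering capacity · (pH_source − pH_target) · V
acid = 3.7 · (8.0 − 5.3) · 38

379.6200 mEq


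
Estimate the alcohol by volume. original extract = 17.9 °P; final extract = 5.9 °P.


SG = 259/(259 − P);  ABV = (OG − FG)·131.25
OG = 259/(259 − 17.9) = 1.0742
FG = 259/(259 − 5.9) = 1.0233
ABV = (1.0742 − 1.0233)·131.25

6.6848 % ABV


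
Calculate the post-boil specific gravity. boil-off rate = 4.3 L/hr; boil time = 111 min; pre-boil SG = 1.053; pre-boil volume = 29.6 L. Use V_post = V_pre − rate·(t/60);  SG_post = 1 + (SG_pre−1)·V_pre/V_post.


V_post = 29.6 − 4.3·(111/60) = 21.6450
SG_post = 1 + (1.053 − 1)·29.6/21.6450

1.0725


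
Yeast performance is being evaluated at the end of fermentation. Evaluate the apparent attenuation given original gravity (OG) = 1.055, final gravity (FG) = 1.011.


AA = (OG − FG)/(OG − 1) · 100
AA = (1.055 − 1.011)/(1.055 − 1) · 100

80.0000 %


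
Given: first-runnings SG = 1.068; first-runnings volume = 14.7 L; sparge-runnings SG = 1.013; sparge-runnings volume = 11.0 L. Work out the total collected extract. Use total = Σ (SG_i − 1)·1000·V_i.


first = (1.068 − 1)·1000·14.7 = 999.6000
sparge = (1.013 − 1)·1000·11.0 = 143.0000
total = 999.6000 + 143.0000

1142.6000 gravity·L


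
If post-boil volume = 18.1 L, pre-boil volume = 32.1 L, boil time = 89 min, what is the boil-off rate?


rate = (V_pre − V_post) / (t_min/60)
rate = (32.1 − 18.1) / (89/60)

9.4382 L/hr


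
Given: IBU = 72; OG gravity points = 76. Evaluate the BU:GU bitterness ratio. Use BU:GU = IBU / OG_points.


BU:GU = 72 / 76

0.9474


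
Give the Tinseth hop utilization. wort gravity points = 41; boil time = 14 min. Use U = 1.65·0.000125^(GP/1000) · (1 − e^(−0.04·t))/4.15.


bigness = 1.65·0.000125^(41/1000) = 1.1415
boil_factor = (1 − e^(−0.04·14))/4.15 = 0.1033
U = 1.1415 · 0.1033

0.1179


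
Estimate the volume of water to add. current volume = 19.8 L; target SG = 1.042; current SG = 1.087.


V_water = V·((SG_curr − 1)/(SG_target − 1) − 1)
V_water = 19.8·((1.087 − 1)/(1.042 − 1) − 1)

21.2143 L


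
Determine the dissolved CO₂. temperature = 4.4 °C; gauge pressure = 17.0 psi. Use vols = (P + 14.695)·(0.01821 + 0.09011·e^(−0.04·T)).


vols = (17.0 + 14.695)·(0.01821 + 0.09011·e^(−0.04·4.4))

2.9723 volumes


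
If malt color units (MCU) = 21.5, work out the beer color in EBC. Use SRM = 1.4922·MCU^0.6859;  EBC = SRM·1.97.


SRM = 1.4922·21.5^0.6859 = 12.2390
EBC = 12.2390·1.97

24.1109 EBC


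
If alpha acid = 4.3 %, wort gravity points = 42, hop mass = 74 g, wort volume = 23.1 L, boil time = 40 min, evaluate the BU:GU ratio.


U = 1.65·0.000125^(GP/1000)·(1−e^(−0.04t))/4.15;  IBU = (α/100)·m·U·1000/V;  BU:GU = IBU/GP
U = 1.65·0.000125^(42/1000)·(1−e^(−0.04·40))/4.15 = 0.2176
IBU = (4.3/100)·74·0.2176·1000/23.1 = 29.9677
BU:GU = 29.9677/42

0.7135


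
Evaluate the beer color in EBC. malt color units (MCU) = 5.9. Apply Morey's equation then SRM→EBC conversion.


SRM = 1.4922·MCU^0.6859;  EBC = SRM·1.97
SRM = 1.4922·5.9^0.6859 = 5.0414
EBC = 5.0414·1.97

9.9316 EBC


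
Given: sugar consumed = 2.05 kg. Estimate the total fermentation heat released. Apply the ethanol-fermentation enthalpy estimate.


Q = m_sugar · 590 kJ/kg
Q = 2.05 · 590

1209.5000 kJ


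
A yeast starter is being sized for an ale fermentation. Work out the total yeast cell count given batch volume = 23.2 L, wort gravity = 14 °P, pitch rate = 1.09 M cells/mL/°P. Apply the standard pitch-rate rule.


cells (billions) = rate · V_L · °P
cells = 1.09 · 23.2 · 14

354.0320 billion cells


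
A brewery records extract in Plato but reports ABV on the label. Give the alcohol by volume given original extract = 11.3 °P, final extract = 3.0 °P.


SG = 259/(259 − P);  ABV = (OG − FG)·131.25
OG = 259/(259 − 11.3) = 1.0456
FG = 259/(259 − 3.0) = 1.0117
ABV = (1.0456 − 1.0117)·131.25

4.4495 % ABV


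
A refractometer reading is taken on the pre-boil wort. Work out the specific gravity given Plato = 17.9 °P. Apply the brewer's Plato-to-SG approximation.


SG = 259/(259 − P)
SG = 259/(259 − 17.9)

1.0742


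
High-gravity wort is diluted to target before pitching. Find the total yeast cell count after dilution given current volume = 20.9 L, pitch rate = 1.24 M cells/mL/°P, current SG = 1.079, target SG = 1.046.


V_w = V·((SG_c−1)/(SG_t−1)−1);  °P = 259 − 259/SG_t;  cells = rate·(V+V_w)·°P
V_w = 20.9·((1.079−1)/(1.046−1)−1) = 14.9935
V_final = 20.9 + 14.9935 = 35.8935
°P = 259 − 259/1.046 = 11.3901
cells = 1.24·35.8935·11.3901

506.9477 billion cells


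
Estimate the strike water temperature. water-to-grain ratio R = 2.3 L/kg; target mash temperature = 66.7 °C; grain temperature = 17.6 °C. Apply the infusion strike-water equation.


T_strike = (0.41/R)·(T_mash − T_grain) + T_mash
T_strike = (0.41/2.3)·(66.7 − 17.6) + 66.7

75.4526 °C


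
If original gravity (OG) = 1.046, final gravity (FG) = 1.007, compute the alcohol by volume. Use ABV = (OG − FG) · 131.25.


ABV = (1.046 − 1.007) · 131.25

5.1188 % ABV


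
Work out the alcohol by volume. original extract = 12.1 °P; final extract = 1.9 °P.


SG = 259/(259 − P);  ABV = (OG − FG)·131.25
OG = 259/(259 − 12.1) = 1.0490
FG = 259/(259 − 1.9) = 1.0074
ABV = (1.0490 − 1.0074)·131.25

5.4623 % ABV


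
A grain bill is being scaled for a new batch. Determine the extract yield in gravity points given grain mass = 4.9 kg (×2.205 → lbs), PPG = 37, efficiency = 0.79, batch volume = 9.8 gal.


points = lbs × PPG × eff / vol
lbs = 4.9 × 2.205 = 10.8045
points = 10.8045 × 37 × 0.79 / 9.8

32.2261 points


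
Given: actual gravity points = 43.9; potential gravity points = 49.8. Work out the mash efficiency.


efficiency = actual / potential × 100
efficiency = 43.9 / 49.8 × 100

88.1526 %


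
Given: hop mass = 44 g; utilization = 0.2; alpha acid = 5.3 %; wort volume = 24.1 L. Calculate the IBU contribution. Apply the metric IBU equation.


IBU = (α/100)·mass·U·1000 / V
IBU = (5.3/100)·44·0.2·1000 / 24.1

19.3527 IBU


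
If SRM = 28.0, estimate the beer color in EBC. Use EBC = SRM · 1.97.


EBC = 28.0 · 1.97

55.1600 EBC


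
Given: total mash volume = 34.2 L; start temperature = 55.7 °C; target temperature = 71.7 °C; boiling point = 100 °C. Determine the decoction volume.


V_dec = V_total·(T_target − T_start)/(T_boil − T_start)
V_dec = 34.2·(71.7 − 55.7)/(100 − 55.7)

12.3521 L


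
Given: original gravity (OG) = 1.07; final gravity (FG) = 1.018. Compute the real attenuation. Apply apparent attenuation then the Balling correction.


AA = (OG−FG)/(OG−1)·100;  RA = AA·0.8192
AA = (1.07 − 1.018)/(1.07 − 1)·100 = 74.2857
RA = 74.2857·0.8192

60.8549 %


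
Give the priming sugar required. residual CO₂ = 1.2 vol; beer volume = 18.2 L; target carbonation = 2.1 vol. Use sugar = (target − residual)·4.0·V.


sugar = (2.1 − 1.2)·4.0·18.2

65.5200 g


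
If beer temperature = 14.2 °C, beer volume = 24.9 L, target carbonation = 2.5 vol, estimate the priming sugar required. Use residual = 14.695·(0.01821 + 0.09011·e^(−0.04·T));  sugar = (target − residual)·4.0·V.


residual = 14.695·(0.01821 + 0.09011·e^(−0.04·14.2)) = 1.0179
sugar = (2.5 − 1.0179)·4.0·24.9

147.6127 g


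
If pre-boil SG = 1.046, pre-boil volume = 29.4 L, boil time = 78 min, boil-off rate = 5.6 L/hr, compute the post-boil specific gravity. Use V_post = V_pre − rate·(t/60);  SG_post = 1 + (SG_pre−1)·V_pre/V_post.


V_post = 29.4 − 5.6·(78/60) = 22.1200
SG_post = 1 + (1.046 − 1)·29.4/22.1200

1.0611


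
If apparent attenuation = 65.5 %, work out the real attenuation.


RA = AA · 0.8192
RA = 65.5 · 0.8192

53.6576 %


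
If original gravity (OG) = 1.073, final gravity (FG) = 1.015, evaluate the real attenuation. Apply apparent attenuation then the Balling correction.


AA = (OG−FG)/(OG−1)·100;  RA = AA·0.8192
AA = (1.073 − 1.015)/(1.073 − 1)·100 = 79.4521
RA = 79.4521·0.8192

65.0871 %


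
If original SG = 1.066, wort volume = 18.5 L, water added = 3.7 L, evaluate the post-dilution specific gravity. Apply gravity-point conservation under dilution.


SG_new = 1 + (SG_old − 1)·V_old/(V_old + V_water)
pts = (1.066 − 1)·1000·18.5/(18.5 + 3.7) = 55.0000
SG_new = 1 + 55.0000/1000

1.0550


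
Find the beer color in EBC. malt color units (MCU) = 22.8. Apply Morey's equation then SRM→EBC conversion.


SRM = 1.4922·MCU^0.6859;  EBC = SRM·1.97
SRM = 1.4922·22.8^0.6859 = 12.7419
EBC = 12.7419·1.97

25.1016 EBC


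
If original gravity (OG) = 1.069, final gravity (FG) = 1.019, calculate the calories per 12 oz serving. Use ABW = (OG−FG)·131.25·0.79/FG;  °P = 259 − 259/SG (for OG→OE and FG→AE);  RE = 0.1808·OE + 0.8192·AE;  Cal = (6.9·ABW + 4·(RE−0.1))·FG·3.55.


ABW = (1.069 − 1.019)·131.25·0.79/1.019 = 5.0877
OE = 259 − 259/1.069 = 16.7175 °P
AE = 259 − 259/1.019 = 4.8292 °P
RE = 0.1808·16.7175 + 0.8192·4.8292 = 6.9786 °P
Cal = (6.9·5.0877 + 4·(6.9786−0.1))·1.019·3.55

226.5238 kcal


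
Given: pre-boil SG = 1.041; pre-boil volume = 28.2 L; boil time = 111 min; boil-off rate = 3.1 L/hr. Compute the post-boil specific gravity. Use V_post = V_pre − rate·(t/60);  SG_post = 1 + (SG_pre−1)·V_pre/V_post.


V_post = 28.2 − 3.1·(111/60) = 22.4650
SG_post = 1 + (1.041 − 1)·28.2/22.4650

1.0515


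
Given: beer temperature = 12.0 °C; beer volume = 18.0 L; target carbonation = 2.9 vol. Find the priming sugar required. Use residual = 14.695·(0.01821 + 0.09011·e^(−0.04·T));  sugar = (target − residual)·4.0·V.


residual = 14.695·(0.01821 + 0.09011·e^(−0.04·12.0)) = 1.0870
sugar = (2.9 − 1.0870)·4.0·18.0

130.5383 g


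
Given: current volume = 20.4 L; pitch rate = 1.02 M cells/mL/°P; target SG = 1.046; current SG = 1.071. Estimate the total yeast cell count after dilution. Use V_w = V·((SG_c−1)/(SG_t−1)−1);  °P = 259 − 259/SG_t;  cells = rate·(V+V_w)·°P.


V_w = 20.4·((1.071−1)/(1.046−1)−1) = 11.0870
V_final = 20.4 + 11.0870 = 31.4870
°P = 259 − 259/1.046 = 11.3901
cells = 1.02·31.4870·11.3901

365.8110 billion cells
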